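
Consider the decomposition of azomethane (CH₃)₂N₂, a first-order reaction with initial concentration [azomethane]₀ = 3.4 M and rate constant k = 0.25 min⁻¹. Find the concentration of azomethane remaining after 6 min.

0.7586 M

Step 1: For a first-order reaction: [azomethane] = [azomethane]₀ × e^(-kt)
Step 2: [azomethane] = 3.4 × e^(-0.25 × 6)
Step 3: [azomethane] = 3.4 × e^(-1.5)
Step 4: [azomethane] = 3.4 × 0.22313 = 0.7586 M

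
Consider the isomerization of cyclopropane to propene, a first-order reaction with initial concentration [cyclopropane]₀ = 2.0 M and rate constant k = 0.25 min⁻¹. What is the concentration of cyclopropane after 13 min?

0.07755 M

Step 1: For a first-order reaction: [cyclopropane] = [cyclopropane]₀ × e^(-kt)
Step 2: [cyclopropane] = 2.0 × e^(-0.25 × 13)
Step 3: [cyclopropane] = 2.0 × e^(-3.25)
Step 4: [cyclopropane] = 2.0 × 0.0387742 = 0.07755 M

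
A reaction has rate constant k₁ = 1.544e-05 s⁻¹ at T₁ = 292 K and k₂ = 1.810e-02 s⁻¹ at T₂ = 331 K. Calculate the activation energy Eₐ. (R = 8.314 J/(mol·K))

145.6 kJ/mol

Step 1: Use the two-temperature Arrhenius form: ln(k₂/k₁) = -Eₐ/R × (1/T₂ - 1/T₁)
Step 2: ln(k₂/k₁) = ln(1.810e-02/1.544e-05) = ln(1172.28) = 7.06671
Step 3: 1/T₂ - 1/T₁ = 1/331 - 1/292 = -4.035095e-04 K⁻¹
Step 4: Eₐ = -R × ln(k₂/k₁) / (1/T₂ - 1/T₁) = -8.314 × 7.06671 / -4.035095e-04
Step 5: Eₐ = 1.4560e+05 J/mol = 145.6 kJ/mol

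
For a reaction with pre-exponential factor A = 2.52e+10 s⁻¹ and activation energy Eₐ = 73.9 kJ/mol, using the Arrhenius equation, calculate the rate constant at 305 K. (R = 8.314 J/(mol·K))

5.56e-03 s⁻¹

Step 1: Use the Arrhenius equation: k = A × exp(-Eₐ/RT)
Step 2: Convert Eₐ to J/mol: 73.9 kJ/mol = 73900 J/mol
Step 3: Calculate the exponent: -Eₐ/(RT) = -73900/(8.314 × 305) = -29.14302
Step 4: k = 2.52e+10 × exp(-29.14302)
Step 5: k = 2.52e+10 × 2.20469e-13 = 5.5558e-03 s⁻¹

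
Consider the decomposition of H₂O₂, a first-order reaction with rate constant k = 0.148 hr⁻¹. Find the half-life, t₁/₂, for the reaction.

4.683 hr

Step 1: For a first-order reaction, t₁/₂ = ln(2)/k
Step 2: t₁/₂ = ln(2)/0.148
Step 3: t₁/₂ = 0.6931/0.148 = 4.683 hr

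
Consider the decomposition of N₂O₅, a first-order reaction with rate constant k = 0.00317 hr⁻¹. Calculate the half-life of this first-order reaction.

218.7 hr

Step 1: For a first-order reaction, t₁/₂ = ln(2)/k
Step 2: t₁/₂ = ln(2)/0.00317
Step 3: t₁/₂ = 0.6931/0.00317 = 218.7 hr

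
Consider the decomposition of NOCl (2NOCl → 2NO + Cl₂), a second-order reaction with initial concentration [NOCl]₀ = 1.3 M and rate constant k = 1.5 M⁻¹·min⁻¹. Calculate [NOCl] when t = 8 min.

0.07831 M

Step 1: For a second-order reaction: 1/[NOCl] = 1/[NOCl]₀ + kt
Step 2: 1/[NOCl] = 1/1.3 + 1.5 × 8
Step 3: 1/[NOCl] = 0.7692 + 12 = 12.77
Step 4: [NOCl] = 1/12.77 = 0.07831 M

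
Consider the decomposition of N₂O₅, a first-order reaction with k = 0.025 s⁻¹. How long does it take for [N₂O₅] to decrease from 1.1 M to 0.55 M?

27.73 s

Step 1: For first-order: t = ln([N₂O₅]₀/[N₂O₅])/k
Step 2: t = ln(1.1/0.55)/0.025
Step 3: t = ln(2)/0.025
Step 4: t = 0.6931/0.025 = 27.73 s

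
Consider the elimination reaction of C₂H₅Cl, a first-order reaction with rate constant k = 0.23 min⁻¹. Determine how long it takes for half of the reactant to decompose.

3.014 min

Step 1: For a first-order reaction, t₁/₂ = ln(2)/k
Step 2: t₁/₂ = ln(2)/0.23
Step 3: t₁/₂ = 0.6931/0.23 = 3.014 min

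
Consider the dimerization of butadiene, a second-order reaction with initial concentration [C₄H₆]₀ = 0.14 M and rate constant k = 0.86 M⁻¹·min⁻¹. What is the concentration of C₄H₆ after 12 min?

0.05726 M

Step 1: For a second-order reaction: 1/[C₄H₆] = 1/[C₄H₆]₀ + kt
Step 2: 1/[C₄H₆] = 1/0.14 + 0.86 × 12
Step 3: 1/[C₄H₆] = 7.143 + 10.32 = 17.46
Step 4: [C₄H₆] = 1/17.46 = 0.05726 M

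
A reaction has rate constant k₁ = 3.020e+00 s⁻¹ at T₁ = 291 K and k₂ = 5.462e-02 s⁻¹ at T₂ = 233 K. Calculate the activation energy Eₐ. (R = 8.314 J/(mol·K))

39.0 kJ/mol

Step 1: Use the two-temperature Arrhenius form: ln(k₂/k₁) = -Eₐ/R × (1/T₂ - 1/T₁)
Step 2: ln(k₂/k₁) = ln(5.462e-02/3.020e+00) = ln(0.0180861) = -4.01261
Step 3: 1/T₂ - 1/T₁ = 1/233 - 1/291 = 8.554194e-04 K⁻¹
Step 4: Eₐ = -R × ln(k₂/k₁) / (1/T₂ - 1/T₁) = -8.314 × -4.01261 / 8.554194e-04
Step 5: Eₐ = 3.8999e+04 J/mol = 39.0 kJ/mol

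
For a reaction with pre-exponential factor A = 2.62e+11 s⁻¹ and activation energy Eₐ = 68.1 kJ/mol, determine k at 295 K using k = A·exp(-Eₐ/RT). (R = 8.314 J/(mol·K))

2.29e-01 s⁻¹

Step 1: Use the Arrhenius equation: k = A × exp(-Eₐ/RT)
Step 2: Convert Eₐ to J/mol: 68.1 kJ/mol = 68100 J/mol
Step 3: Calculate the exponent: -Eₐ/(RT) = -68100/(8.314 × 295) = -27.76611
Step 4: k = 2.62e+11 × exp(-27.76611)
Step 5: k = 2.62e+11 × 8.73638e-13 = 2.2889e-01 s⁻¹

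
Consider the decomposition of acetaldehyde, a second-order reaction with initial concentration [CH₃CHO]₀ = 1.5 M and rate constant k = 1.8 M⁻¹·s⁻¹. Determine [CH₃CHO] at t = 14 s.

0.03866 M

Step 1: For a second-order reaction: 1/[CH₃CHO] = 1/[CH₃CHO]₀ + kt
Step 2: 1/[CH₃CHO] = 1/1.5 + 1.8 × 14
Step 3: 1/[CH₃CHO] = 0.6667 + 25.2 = 25.87
Step 4: [CH₃CHO] = 1/25.87 = 0.03866 M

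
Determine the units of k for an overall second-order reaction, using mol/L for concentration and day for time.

(mol/L)⁻¹·day⁻¹

Step 1: For overall order n, rate = k × (concentration)^n.
Step 2: Rate has units mol/L·day⁻¹; concentration term has units (mol/L)^2.
Step 3: k = rate / (concentration)^n, so units of k = (mol/L)^(1-2)·day⁻¹ = (mol/L)⁻¹·day⁻¹.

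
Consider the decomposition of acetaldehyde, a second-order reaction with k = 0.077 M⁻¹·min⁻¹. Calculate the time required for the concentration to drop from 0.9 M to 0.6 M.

7.215 min

Step 1: For second-order: t = (1/[CH₃CHO] - 1/[CH₃CHO]₀)/k
Step 2: t = (1/0.6 - 1/0.9)/0.077
Step 3: t = (1.667 - 1.111)/0.077
Step 4: t = 0.5556/0.077 = 7.215 min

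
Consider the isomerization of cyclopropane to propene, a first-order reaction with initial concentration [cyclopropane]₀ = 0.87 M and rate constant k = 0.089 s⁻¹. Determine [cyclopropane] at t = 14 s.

0.2503 M

Step 1: For a first-order reaction: [cyclopropane] = [cyclopropane]₀ × e^(-kt)
Step 2: [cyclopropane] = 0.87 × e^(-0.089 × 14)
Step 3: [cyclopropane] = 0.87 × e^(-1.246)
Step 4: [cyclopropane] = 0.87 × 0.287653 = 0.2503 M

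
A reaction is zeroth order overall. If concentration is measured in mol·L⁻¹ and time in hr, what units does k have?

mol·L⁻¹·hr⁻¹

Step 1: For overall order n, rate = k × (concentration)^n.
Step 2: Rate has units mol·L⁻¹·hr⁻¹; concentration term has units (mol·L⁻¹)^0.
Step 3: k = rate / (concentration)^n, so units of k = (mol·L⁻¹)^(1-0)·hr⁻¹ = mol·L⁻¹·hr⁻¹.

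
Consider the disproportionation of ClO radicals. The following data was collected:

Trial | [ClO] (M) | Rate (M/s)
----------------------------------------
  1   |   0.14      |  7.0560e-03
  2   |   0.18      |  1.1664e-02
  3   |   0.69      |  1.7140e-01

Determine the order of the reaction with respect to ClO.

second order (2)

Step 1: Compare trials to find order n where rate₂/rate₁ = ([ClO]₂/[ClO]₁)^n
Step 2: rate₂/rate₁ = 1.1664e-02/7.0560e-03 = 1.653
Step 3: [ClO]₂/[ClO]₁ = 0.18/0.14 = 1.286
Step 4: n = ln(1.653)/ln(1.286) = 2.00 ≈ 2
Step 5: The reaction is second order in ClO.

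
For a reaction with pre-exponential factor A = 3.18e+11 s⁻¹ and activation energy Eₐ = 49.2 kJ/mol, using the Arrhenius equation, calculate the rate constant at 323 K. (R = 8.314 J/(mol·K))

3.51e+03 s⁻¹

Step 1: Use the Arrhenius equation: k = A × exp(-Eₐ/RT)
Step 2: Convert Eₐ to J/mol: 49.2 kJ/mol = 49200 J/mol
Step 3: Calculate the exponent: -Eₐ/(RT) = -49200/(8.314 × 323) = -18.32114
Step 4: k = 3.18e+11 × exp(-18.32114)
Step 5: k = 3.18e+11 × 1.10466e-08 = 3.5128e+03 s⁻¹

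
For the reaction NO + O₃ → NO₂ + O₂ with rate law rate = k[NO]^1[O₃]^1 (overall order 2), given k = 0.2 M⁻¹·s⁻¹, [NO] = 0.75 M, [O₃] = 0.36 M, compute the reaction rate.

0.054 M/s

Step 1: The rate law is rate = k[NO]^1[O₃]^1, overall order = 1+1 = 2
Step 2: Substitute values: rate = 0.2 × (0.75)^1 × (0.36)^1
Step 3: rate = 0.2 × 0.75 × 0.36 = 0.054 M/s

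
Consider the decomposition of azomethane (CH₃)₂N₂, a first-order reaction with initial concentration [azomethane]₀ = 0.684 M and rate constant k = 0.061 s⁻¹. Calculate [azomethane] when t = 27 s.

0.1318 M

Step 1: For a first-order reaction: [azomethane] = [azomethane]₀ × e^(-kt)
Step 2: [azomethane] = 0.684 × e^(-0.061 × 27)
Step 3: [azomethane] = 0.684 × e^(-1.647)
Step 4: [azomethane] = 0.684 × 0.192627 = 0.1318 M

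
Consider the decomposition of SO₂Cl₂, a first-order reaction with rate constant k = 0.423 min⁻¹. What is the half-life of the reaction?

1.639 min

Step 1: For a first-order reaction, t₁/₂ = ln(2)/k
Step 2: t₁/₂ = ln(2)/0.423
Step 3: t₁/₂ = 0.6931/0.423 = 1.639 min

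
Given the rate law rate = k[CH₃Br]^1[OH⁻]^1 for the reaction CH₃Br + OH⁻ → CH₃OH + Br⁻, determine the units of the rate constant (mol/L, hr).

(mol/L)⁻¹·hr⁻¹

Step 1: Overall order = 1 + 1 = 2.
Step 2: rate has units mol/L·hr⁻¹; [CH₃Br]^1[OH⁻]^1 has units (mol/L)^2.
Step 3: k = rate/([CH₃Br]^1[OH⁻]^1), so units of k = (mol/L)^(1-2)·hr⁻¹ = (mol/L)⁻¹·hr⁻¹.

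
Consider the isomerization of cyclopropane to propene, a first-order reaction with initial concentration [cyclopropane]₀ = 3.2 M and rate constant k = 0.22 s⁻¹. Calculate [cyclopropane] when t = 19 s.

0.04896 M

Step 1: For a first-order reaction: [cyclopropane] = [cyclopropane]₀ × e^(-kt)
Step 2: [cyclopropane] = 3.2 × e^(-0.22 × 19)
Step 3: [cyclopropane] = 3.2 × e^(-4.18)
Step 4: [cyclopropane] = 3.2 × 0.0152985 = 0.04896 M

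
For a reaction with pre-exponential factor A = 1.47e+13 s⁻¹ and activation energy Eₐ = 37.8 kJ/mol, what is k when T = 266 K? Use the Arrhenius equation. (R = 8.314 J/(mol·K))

5.55e+05 s⁻¹

Step 1: Use the Arrhenius equation: k = A × exp(-Eₐ/RT)
Step 2: Convert Eₐ to J/mol: 37.8 kJ/mol = 37800 J/mol
Step 3: Calculate the exponent: -Eₐ/(RT) = -37800/(8.314 × 266) = -17.09229
Step 4: k = 1.47e+13 × exp(-17.09229)
Step 5: k = 1.47e+13 × 3.77496e-08 = 5.5492e+05 s⁻¹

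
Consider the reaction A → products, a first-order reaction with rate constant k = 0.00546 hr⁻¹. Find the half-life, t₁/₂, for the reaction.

127 hr

Step 1: For a first-order reaction, t₁/₂ = ln(2)/k
Step 2: t₁/₂ = ln(2)/0.00546
Step 3: t₁/₂ = 0.6931/0.00546 = 127 hr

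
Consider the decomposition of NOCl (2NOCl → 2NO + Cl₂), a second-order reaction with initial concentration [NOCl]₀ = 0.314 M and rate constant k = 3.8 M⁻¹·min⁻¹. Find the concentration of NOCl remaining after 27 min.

0.009453 M

Step 1: For a second-order reaction: 1/[NOCl] = 1/[NOCl]₀ + kt
Step 2: 1/[NOCl] = 1/0.314 + 3.8 × 27
Step 3: 1/[NOCl] = 3.185 + 102.6 = 105.8
Step 4: [NOCl] = 1/105.8 = 0.009453 M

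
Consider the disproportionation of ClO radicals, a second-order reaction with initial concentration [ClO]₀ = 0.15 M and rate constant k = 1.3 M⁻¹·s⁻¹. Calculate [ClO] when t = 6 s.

0.06912 M

Step 1: For a second-order reaction: 1/[ClO] = 1/[ClO]₀ + kt
Step 2: 1/[ClO] = 1/0.15 + 1.3 × 6
Step 3: 1/[ClO] = 6.667 + 7.8 = 14.47
Step 4: [ClO] = 1/14.47 = 0.06912 M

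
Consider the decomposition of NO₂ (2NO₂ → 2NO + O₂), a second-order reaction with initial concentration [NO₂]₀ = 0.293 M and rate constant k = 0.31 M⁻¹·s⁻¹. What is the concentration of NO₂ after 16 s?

0.1194 M

Step 1: For a second-order reaction: 1/[NO₂] = 1/[NO₂]₀ + kt
Step 2: 1/[NO₂] = 1/0.293 + 0.31 × 16
Step 3: 1/[NO₂] = 3.413 + 4.96 = 8.373
Step 4: [NO₂] = 1/8.373 = 0.1194 M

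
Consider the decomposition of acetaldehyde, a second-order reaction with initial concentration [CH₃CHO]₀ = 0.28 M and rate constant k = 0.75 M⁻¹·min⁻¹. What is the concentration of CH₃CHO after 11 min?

0.08459 M

Step 1: For a second-order reaction: 1/[CH₃CHO] = 1/[CH₃CHO]₀ + kt
Step 2: 1/[CH₃CHO] = 1/0.28 + 0.75 × 11
Step 3: 1/[CH₃CHO] = 3.571 + 8.25 = 11.82
Step 4: [CH₃CHO] = 1/11.82 = 0.08459 M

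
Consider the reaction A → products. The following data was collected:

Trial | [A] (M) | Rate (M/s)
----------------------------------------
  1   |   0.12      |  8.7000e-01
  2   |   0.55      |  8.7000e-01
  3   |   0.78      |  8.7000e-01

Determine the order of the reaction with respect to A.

zeroth order (0)

Step 1: Compare trials - when concentration changes, rate stays constant.
Step 2: rate₂/rate₁ = 8.7000e-01/8.7000e-01 = 1
Step 3: [A]₂/[A]₁ = 0.55/0.12 = 4.583
Step 4: Since rate ratio ≈ (conc ratio)^0, the reaction is zeroth order.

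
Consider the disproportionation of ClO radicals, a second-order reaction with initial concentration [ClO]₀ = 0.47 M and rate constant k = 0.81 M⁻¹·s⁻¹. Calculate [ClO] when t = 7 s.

0.1282 M

Step 1: For a second-order reaction: 1/[ClO] = 1/[ClO]₀ + kt
Step 2: 1/[ClO] = 1/0.47 + 0.81 × 7
Step 3: 1/[ClO] = 2.128 + 5.67 = 7.798
Step 4: [ClO] = 1/7.798 = 0.1282 M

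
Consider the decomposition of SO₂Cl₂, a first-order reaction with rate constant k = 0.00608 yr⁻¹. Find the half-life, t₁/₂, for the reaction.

114 yr

Step 1: For a first-order reaction, t₁/₂ = ln(2)/k
Step 2: t₁/₂ = ln(2)/0.00608
Step 3: t₁/₂ = 0.6931/0.00608 = 114 yr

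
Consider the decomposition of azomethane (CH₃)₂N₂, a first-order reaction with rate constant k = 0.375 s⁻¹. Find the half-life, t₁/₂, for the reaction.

1.848 s

Step 1: For a first-order reaction, t₁/₂ = ln(2)/k
Step 2: t₁/₂ = ln(2)/0.375
Step 3: t₁/₂ = 0.6931/0.375 = 1.848 s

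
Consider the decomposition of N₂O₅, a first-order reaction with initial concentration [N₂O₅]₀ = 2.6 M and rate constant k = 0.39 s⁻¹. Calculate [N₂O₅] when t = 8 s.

0.1148 M

Step 1: For a first-order reaction: [N₂O₅] = [N₂O₅]₀ × e^(-kt)
Step 2: [N₂O₅] = 2.6 × e^(-0.39 × 8)
Step 3: [N₂O₅] = 2.6 × e^(-3.12)
Step 4: [N₂O₅] = 2.6 × 0.0441572 = 0.1148 M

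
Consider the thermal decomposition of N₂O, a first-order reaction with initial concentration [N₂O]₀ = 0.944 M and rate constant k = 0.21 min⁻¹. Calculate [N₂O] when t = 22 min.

0.009301 M

Step 1: For a first-order reaction: [N₂O] = [N₂O]₀ × e^(-kt)
Step 2: [N₂O] = 0.944 × e^(-0.21 × 22)
Step 3: [N₂O] = 0.944 × e^(-4.62)
Step 4: [N₂O] = 0.944 × 0.0098528 = 0.009301 M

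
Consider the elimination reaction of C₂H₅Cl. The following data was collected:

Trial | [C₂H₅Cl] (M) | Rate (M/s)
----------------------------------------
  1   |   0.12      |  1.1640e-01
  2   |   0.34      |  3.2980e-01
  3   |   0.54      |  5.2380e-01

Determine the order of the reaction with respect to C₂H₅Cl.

first order (1)

Step 1: Compare trials to find order n where rate₂/rate₁ = ([C₂H₅Cl]₂/[C₂H₅Cl]₁)^n
Step 2: rate₂/rate₁ = 3.2980e-01/1.1640e-01 = 2.833
Step 3: [C₂H₅Cl]₂/[C₂H₅Cl]₁ = 0.34/0.12 = 2.833
Step 4: n = ln(2.833)/ln(2.833) = 1.00 ≈ 1
Step 5: The reaction is first order in C₂H₅Cl.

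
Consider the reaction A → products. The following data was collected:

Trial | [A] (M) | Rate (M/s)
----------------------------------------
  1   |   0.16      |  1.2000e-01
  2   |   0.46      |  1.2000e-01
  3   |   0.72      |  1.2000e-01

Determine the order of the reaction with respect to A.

zeroth order (0)

Step 1: Compare trials - when concentration changes, rate stays constant.
Step 2: rate₂/rate₁ = 1.2000e-01/1.2000e-01 = 1
Step 3: [A]₂/[A]₁ = 0.46/0.16 = 2.875
Step 4: Since rate ratio ≈ (conc ratio)^0, the reaction is zeroth order.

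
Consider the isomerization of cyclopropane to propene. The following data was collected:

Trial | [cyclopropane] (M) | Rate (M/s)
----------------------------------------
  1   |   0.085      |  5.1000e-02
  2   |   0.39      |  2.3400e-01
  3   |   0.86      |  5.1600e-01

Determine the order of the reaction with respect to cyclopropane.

first order (1)

Step 1: Compare trials to find order n where rate₂/rate₁ = ([cyclopropane]₂/[cyclopropane]₁)^n
Step 2: rate₂/rate₁ = 2.3400e-01/5.1000e-02 = 4.588
Step 3: [cyclopropane]₂/[cyclopropane]₁ = 0.39/0.085 = 4.588
Step 4: n = ln(4.588)/ln(4.588) = 1.00 ≈ 1
Step 5: The reaction is first order in cyclopropane.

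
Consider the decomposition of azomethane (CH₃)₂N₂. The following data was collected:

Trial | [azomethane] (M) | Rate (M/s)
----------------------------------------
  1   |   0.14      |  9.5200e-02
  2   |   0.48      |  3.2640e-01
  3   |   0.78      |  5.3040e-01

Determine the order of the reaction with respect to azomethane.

first order (1)

Step 1: Compare trials to find order n where rate₂/rate₁ = ([azomethane]₂/[azomethane]₁)^n
Step 2: rate₂/rate₁ = 3.2640e-01/9.5200e-02 = 3.429
Step 3: [azomethane]₂/[azomethane]₁ = 0.48/0.14 = 3.429
Step 4: n = ln(3.429)/ln(3.429) = 1.00 ≈ 1
Step 5: The reaction is first order in azomethane.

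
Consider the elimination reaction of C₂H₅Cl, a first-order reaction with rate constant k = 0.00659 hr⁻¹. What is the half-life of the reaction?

105.2 hr

Step 1: For a first-order reaction, t₁/₂ = ln(2)/k
Step 2: t₁/₂ = ln(2)/0.00659
Step 3: t₁/₂ = 0.6931/0.00659 = 105.2 hr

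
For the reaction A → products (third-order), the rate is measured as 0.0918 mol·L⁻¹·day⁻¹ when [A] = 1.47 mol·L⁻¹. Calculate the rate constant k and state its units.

0.0289 (mol·L⁻¹)⁻²·day⁻¹

Step 1: rate = k[A]^3, so k = rate / [A]^3.
Step 2: k = 0.0918 / (1.47)^3 = 0.0918 / 3.177.
Step 3: k = 0.0289 (mol·L⁻¹)⁻²·day⁻¹.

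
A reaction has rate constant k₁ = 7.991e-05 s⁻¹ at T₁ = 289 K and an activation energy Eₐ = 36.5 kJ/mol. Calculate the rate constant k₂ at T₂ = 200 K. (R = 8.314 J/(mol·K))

9.264e-08 s⁻¹

Step 1: Use the two-temperature Arrhenius form: ln(k₂/k₁) = -Eₐ/R × (1/T₂ - 1/T₁)
Step 2: Convert Eₐ to J/mol: 36.5 kJ/mol = 36500 J/mol
Step 3: 1/T₂ - 1/T₁ = 1/200 - 1/289 = 1.539792e-03 K⁻¹
Step 4: ln(k₂/k₁) = -36500/8.314 × 1.539792e-03 = -6.75997
Step 5: k₂ = k₁ × exp(-6.75997) = 7.991e-05 × 1.15926e-03 = 9.264e-08 s⁻¹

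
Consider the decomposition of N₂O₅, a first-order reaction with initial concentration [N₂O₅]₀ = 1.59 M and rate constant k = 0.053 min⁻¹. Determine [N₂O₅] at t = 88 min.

0.01499 M

Step 1: For a first-order reaction: [N₂O₅] = [N₂O₅]₀ × e^(-kt)
Step 2: [N₂O₅] = 1.59 × e^(-0.053 × 88)
Step 3: [N₂O₅] = 1.59 × e^(-4.664)
Step 4: [N₂O₅] = 1.59 × 0.00942867 = 0.01499 M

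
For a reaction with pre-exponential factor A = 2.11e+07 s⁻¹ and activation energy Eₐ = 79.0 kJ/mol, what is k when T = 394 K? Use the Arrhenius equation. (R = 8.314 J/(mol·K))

7.09e-04 s⁻¹

Step 1: Use the Arrhenius equation: k = A × exp(-Eₐ/RT)
Step 2: Convert Eₐ to J/mol: 79.0 kJ/mol = 79000 J/mol
Step 3: Calculate the exponent: -Eₐ/(RT) = -79000/(8.314 × 394) = -24.11686
Step 4: k = 2.11e+07 × exp(-24.11686)
Step 5: k = 2.11e+07 × 3.35877e-11 = 7.0870e-04 s⁻¹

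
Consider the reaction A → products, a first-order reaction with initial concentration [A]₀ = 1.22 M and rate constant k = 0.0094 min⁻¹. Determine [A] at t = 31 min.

0.9116 M

Step 1: For a first-order reaction: [A] = [A]₀ × e^(-kt)
Step 2: [A] = 1.22 × e^(-0.0094 × 31)
Step 3: [A] = 1.22 × e^(-0.2914)
Step 4: [A] = 1.22 × 0.747217 = 0.9116 M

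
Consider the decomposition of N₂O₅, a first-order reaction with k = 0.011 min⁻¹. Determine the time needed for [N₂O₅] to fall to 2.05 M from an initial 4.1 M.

63.01 min

Step 1: For first-order: t = ln([N₂O₅]₀/[N₂O₅])/k
Step 2: t = ln(4.1/2.05)/0.011
Step 3: t = ln(2)/0.011
Step 4: t = 0.6931/0.011 = 63.01 min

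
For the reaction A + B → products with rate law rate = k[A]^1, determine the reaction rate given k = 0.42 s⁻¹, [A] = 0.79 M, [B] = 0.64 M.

0.3318 M/s

Step 1: The rate law is rate = k[A]^1
Step 2: Note that the rate does not depend on [B] (zero order in B).
Step 3: rate = 0.42 × (0.79)^1 = 0.3318 M/s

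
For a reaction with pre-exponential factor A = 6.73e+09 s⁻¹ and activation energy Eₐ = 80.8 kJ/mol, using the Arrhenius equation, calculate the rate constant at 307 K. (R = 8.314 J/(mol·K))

1.20e-04 s⁻¹

Step 1: Use the Arrhenius equation: k = A × exp(-Eₐ/RT)
Step 2: Convert Eₐ to J/mol: 80.8 kJ/mol = 80800 J/mol
Step 3: Calculate the exponent: -Eₐ/(RT) = -80800/(8.314 × 307) = -31.65650
Step 4: k = 6.73e+09 × exp(-31.65650)
Step 5: k = 6.73e+09 × 1.78549e-14 = 1.2016e-04 s⁻¹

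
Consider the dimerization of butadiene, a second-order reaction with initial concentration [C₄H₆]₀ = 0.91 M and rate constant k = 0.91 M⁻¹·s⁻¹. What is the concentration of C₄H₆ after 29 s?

0.03638 M

Step 1: For a second-order reaction: 1/[C₄H₆] = 1/[C₄H₆]₀ + kt
Step 2: 1/[C₄H₆] = 1/0.91 + 0.91 × 29
Step 3: 1/[C₄H₆] = 1.099 + 26.39 = 27.49
Step 4: [C₄H₆] = 1/27.49 = 0.03638 M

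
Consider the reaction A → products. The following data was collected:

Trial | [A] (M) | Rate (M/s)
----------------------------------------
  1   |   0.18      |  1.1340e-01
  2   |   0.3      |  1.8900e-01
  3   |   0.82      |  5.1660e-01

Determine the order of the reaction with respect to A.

first order (1)

Step 1: Compare trials to find order n where rate₂/rate₁ = ([A]₂/[A]₁)^n
Step 2: rate₂/rate₁ = 1.8900e-01/1.1340e-01 = 1.667
Step 3: [A]₂/[A]₁ = 0.3/0.18 = 1.667
Step 4: n = ln(1.667)/ln(1.667) = 1.00 ≈ 1
Step 5: The reaction is first order in A.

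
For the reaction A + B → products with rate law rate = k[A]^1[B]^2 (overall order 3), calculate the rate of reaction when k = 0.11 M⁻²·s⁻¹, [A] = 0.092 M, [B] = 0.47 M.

0.002236 M/s

Step 1: The rate law is rate = k[A]^1[B]^2, overall order = 1+2 = 3
Step 2: Substitute values: rate = 0.11 × (0.092)^1 × (0.47)^2
Step 3: rate = 0.11 × 0.092 × 0.2209 = 0.00223551 M/s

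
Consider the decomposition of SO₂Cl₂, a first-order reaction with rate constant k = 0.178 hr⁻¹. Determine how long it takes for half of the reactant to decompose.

3.894 hr

Step 1: For a first-order reaction, t₁/₂ = ln(2)/k
Step 2: t₁/₂ = ln(2)/0.178
Step 3: t₁/₂ = 0.6931/0.178 = 3.894 hr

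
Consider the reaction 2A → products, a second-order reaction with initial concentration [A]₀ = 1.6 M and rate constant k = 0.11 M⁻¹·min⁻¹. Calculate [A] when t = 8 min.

0.6645 M

Step 1: For a second-order reaction: 1/[A] = 1/[A]₀ + kt
Step 2: 1/[A] = 1/1.6 + 0.11 × 8
Step 3: 1/[A] = 0.625 + 0.88 = 1.505
Step 4: [A] = 1/1.505 = 0.6645 M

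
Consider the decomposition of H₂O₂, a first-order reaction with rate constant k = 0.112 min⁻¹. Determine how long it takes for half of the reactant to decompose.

6.189 min

Step 1: For a first-order reaction, t₁/₂ = ln(2)/k
Step 2: t₁/₂ = ln(2)/0.112
Step 3: t₁/₂ = 0.6931/0.112 = 6.189 min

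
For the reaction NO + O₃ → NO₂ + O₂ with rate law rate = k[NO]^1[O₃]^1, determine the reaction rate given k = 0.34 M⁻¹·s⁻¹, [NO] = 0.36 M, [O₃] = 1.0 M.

0.1224 M/s

Step 1: The rate law is rate = k[NO]^1[O₃]^1
Step 2: Substitute: rate = 0.34 × (0.36)^1 × (1.0)^1
Step 3: rate = 0.34 × 0.36 × 1 = 0.1224 M/s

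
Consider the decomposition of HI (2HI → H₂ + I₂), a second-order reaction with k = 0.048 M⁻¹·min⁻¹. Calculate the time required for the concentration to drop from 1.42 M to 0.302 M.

54.31 min

Step 1: For second-order: t = (1/[HI] - 1/[HI]₀)/k
Step 2: t = (1/0.302 - 1/1.42)/0.048
Step 3: t = (3.311 - 0.7042)/0.048
Step 4: t = 2.607/0.048 = 54.31 min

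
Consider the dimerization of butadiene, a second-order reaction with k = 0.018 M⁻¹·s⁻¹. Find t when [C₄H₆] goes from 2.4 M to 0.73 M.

52.96 s

Step 1: For second-order: t = (1/[C₄H₆] - 1/[C₄H₆]₀)/k
Step 2: t = (1/0.73 - 1/2.4)/0.018
Step 3: t = (1.37 - 0.4167)/0.018
Step 4: t = 0.9532/0.018 = 52.96 s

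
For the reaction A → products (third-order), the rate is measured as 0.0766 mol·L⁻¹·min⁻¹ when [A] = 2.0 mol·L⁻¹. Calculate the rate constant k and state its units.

0.009575 (mol·L⁻¹)⁻²·min⁻¹

Step 1: rate = k[A]^3, so k = rate / [A]^3.
Step 2: k = 0.0766 / (2.0)^3 = 0.0766 / 8.
Step 3: k = 0.009575 (mol·L⁻¹)⁻²·min⁻¹.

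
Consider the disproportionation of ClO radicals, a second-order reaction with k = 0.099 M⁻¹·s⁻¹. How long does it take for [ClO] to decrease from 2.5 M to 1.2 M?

4.377 s

Step 1: For second-order: t = (1/[ClO] - 1/[ClO]₀)/k
Step 2: t = (1/1.2 - 1/2.5)/0.099
Step 3: t = (0.8333 - 0.4)/0.099
Step 4: t = 0.4333/0.099 = 4.377 s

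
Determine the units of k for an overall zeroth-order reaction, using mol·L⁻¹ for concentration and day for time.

mol·L⁻¹·day⁻¹

Step 1: For overall order n, rate = k × (concentration)^n.
Step 2: Rate has units mol·L⁻¹·day⁻¹; concentration term has units (mol·L⁻¹)^0.
Step 3: k = rate / (concentration)^n, so units of k = (mol·L⁻¹)^(1-0)·day⁻¹ = mol·L⁻¹·day⁻¹.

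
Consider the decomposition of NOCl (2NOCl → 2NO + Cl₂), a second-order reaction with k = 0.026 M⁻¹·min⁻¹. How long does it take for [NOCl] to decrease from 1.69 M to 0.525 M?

50.5 min

Step 1: For second-order: t = (1/[NOCl] - 1/[NOCl]₀)/k
Step 2: t = (1/0.525 - 1/1.69)/0.026
Step 3: t = (1.905 - 0.5917)/0.026
Step 4: t = 1.313/0.026 = 50.5 min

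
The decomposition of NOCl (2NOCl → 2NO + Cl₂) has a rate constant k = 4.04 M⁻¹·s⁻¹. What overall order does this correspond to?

second order (2)

Step 1: The units of k for an nth-order reaction are (concentration)^(1-n)·(time)⁻¹.
Step 2: Here k has units M⁻¹·s⁻¹, so the concentration exponent is -1.
Step 3: 1 - n = -1 ⇒ n = 2. The reaction is second order.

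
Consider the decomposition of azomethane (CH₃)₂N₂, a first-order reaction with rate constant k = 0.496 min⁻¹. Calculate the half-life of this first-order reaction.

1.397 min

Step 1: For a first-order reaction, t₁/₂ = ln(2)/k
Step 2: t₁/₂ = ln(2)/0.496
Step 3: t₁/₂ = 0.6931/0.496 = 1.397 min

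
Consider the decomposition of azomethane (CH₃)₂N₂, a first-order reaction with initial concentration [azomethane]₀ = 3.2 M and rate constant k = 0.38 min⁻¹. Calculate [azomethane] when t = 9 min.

0.1047 M

Step 1: For a first-order reaction: [azomethane] = [azomethane]₀ × e^(-kt)
Step 2: [azomethane] = 3.2 × e^(-0.38 × 9)
Step 3: [azomethane] = 3.2 × e^(-3.42)
Step 4: [azomethane] = 3.2 × 0.0327124 = 0.1047 M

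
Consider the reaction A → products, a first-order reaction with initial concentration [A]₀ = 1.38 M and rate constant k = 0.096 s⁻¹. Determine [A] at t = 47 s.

0.01515 M

Step 1: For a first-order reaction: [A] = [A]₀ × e^(-kt)
Step 2: [A] = 1.38 × e^(-0.096 × 47)
Step 3: [A] = 1.38 × e^(-4.512)
Step 4: [A] = 1.38 × 0.0109765 = 0.01515 M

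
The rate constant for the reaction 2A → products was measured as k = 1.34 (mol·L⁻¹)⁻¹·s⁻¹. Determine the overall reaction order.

second order (2)

Step 1: The units of k for an nth-order reaction are (concentration)^(1-n)·(time)⁻¹.
Step 2: Here k has units (mol·L⁻¹)⁻¹·s⁻¹, so the concentration exponent is -1.
Step 3: 1 - n = -1 ⇒ n = 2. The reaction is second order.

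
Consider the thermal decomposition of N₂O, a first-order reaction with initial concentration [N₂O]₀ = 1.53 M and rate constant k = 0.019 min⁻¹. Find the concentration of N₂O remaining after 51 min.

0.5806 M

Step 1: For a first-order reaction: [N₂O] = [N₂O]₀ × e^(-kt)
Step 2: [N₂O] = 1.53 × e^(-0.019 × 51)
Step 3: [N₂O] = 1.53 × e^(-0.969)
Step 4: [N₂O] = 1.53 × 0.379462 = 0.5806 M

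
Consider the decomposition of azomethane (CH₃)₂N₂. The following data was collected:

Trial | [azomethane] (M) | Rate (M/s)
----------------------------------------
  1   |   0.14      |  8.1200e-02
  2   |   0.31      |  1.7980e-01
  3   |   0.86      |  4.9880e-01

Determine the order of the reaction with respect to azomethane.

first order (1)

Step 1: Compare trials to find order n where rate₂/rate₁ = ([azomethane]₂/[azomethane]₁)^n
Step 2: rate₂/rate₁ = 1.7980e-01/8.1200e-02 = 2.214
Step 3: [azomethane]₂/[azomethane]₁ = 0.31/0.14 = 2.214
Step 4: n = ln(2.214)/ln(2.214) = 1.00 ≈ 1
Step 5: The reaction is first order in azomethane.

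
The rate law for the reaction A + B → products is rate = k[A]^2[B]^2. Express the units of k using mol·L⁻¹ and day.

(mol·L⁻¹)⁻³·day⁻¹

Step 1: Overall order = 2 + 2 = 4.
Step 2: rate has units mol·L⁻¹·day⁻¹; [A]^2[B]^2 has units (mol·L⁻¹)^4.
Step 3: k = rate/([A]^2[B]^2), so units of k = (mol·L⁻¹)^(1-4)·day⁻¹ = (mol·L⁻¹)⁻³·day⁻¹.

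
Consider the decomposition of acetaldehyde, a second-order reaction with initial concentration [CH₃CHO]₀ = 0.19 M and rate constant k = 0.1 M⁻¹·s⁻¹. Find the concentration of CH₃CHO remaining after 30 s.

0.121 M

Step 1: For a second-order reaction: 1/[CH₃CHO] = 1/[CH₃CHO]₀ + kt
Step 2: 1/[CH₃CHO] = 1/0.19 + 0.1 × 30
Step 3: 1/[CH₃CHO] = 5.263 + 3 = 8.263
Step 4: [CH₃CHO] = 1/8.263 = 0.121 M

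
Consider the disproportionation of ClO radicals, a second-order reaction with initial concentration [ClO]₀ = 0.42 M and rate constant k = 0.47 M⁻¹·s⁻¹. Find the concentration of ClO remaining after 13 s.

0.1178 M

Step 1: For a second-order reaction: 1/[ClO] = 1/[ClO]₀ + kt
Step 2: 1/[ClO] = 1/0.42 + 0.47 × 13
Step 3: 1/[ClO] = 2.381 + 6.11 = 8.491
Step 4: [ClO] = 1/8.491 = 0.1178 M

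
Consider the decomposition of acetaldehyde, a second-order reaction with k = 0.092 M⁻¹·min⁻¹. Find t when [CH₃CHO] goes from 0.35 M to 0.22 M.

18.35 min

Step 1: For second-order: t = (1/[CH₃CHO] - 1/[CH₃CHO]₀)/k
Step 2: t = (1/0.22 - 1/0.35)/0.092
Step 3: t = (4.545 - 2.857)/0.092
Step 4: t = 1.688/0.092 = 18.35 min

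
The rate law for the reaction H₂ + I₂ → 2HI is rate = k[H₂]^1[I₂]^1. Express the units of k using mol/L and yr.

(mol/L)⁻¹·yr⁻¹

Step 1: Overall order = 1 + 1 = 2.
Step 2: rate has units mol/L·yr⁻¹; [H₂]^1[I₂]^1 has units (mol/L)^2.
Step 3: k = rate/([H₂]^1[I₂]^1), so units of k = (mol/L)^(1-2)·yr⁻¹ = (mol/L)⁻¹·yr⁻¹.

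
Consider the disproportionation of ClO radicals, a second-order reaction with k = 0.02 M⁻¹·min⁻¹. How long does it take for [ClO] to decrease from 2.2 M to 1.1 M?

22.73 min

Step 1: For second-order: t = (1/[ClO] - 1/[ClO]₀)/k
Step 2: t = (1/1.1 - 1/2.2)/0.02
Step 3: t = (0.9091 - 0.4545)/0.02
Step 4: t = 0.4545/0.02 = 22.73 min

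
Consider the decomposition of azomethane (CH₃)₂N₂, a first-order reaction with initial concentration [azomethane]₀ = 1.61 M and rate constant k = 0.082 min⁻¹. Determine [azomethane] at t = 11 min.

0.6533 M

Step 1: For a first-order reaction: [azomethane] = [azomethane]₀ × e^(-kt)
Step 2: [azomethane] = 1.61 × e^(-0.082 × 11)
Step 3: [azomethane] = 1.61 × e^(-0.902)
Step 4: [azomethane] = 1.61 × 0.405757 = 0.6533 M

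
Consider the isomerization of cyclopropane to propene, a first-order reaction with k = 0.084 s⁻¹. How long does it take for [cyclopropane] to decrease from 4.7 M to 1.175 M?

16.5 s

Step 1: For first-order: t = ln([cyclopropane]₀/[cyclopropane])/k
Step 2: t = ln(4.7/1.175)/0.084
Step 3: t = ln(4)/0.084
Step 4: t = 1.386/0.084 = 16.5 s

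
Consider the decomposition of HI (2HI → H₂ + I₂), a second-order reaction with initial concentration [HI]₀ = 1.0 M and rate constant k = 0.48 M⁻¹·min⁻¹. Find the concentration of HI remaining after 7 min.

0.2294 M

Step 1: For a second-order reaction: 1/[HI] = 1/[HI]₀ + kt
Step 2: 1/[HI] = 1/1.0 + 0.48 × 7
Step 3: 1/[HI] = 1 + 3.36 = 4.36
Step 4: [HI] = 1/4.36 = 0.2294 M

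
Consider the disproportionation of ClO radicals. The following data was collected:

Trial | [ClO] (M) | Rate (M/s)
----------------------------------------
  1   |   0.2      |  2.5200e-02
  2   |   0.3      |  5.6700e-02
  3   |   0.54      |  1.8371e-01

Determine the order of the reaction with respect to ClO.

second order (2)

Step 1: Compare trials to find order n where rate₂/rate₁ = ([ClO]₂/[ClO]₁)^n
Step 2: rate₂/rate₁ = 5.6700e-02/2.5200e-02 = 2.25
Step 3: [ClO]₂/[ClO]₁ = 0.3/0.2 = 1.5
Step 4: n = ln(2.25)/ln(1.5) = 2.00 ≈ 2
Step 5: The reaction is second order in ClO.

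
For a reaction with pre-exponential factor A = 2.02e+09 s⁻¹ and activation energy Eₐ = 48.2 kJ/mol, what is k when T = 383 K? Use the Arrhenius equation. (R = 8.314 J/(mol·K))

5.39e+02 s⁻¹

Step 1: Use the Arrhenius equation: k = A × exp(-Eₐ/RT)
Step 2: Convert Eₐ to J/mol: 48.2 kJ/mol = 48200 J/mol
Step 3: Calculate the exponent: -Eₐ/(RT) = -48200/(8.314 × 383) = -15.13695
Step 4: k = 2.02e+09 × exp(-15.13695)
Step 5: k = 2.02e+09 × 2.66751e-07 = 5.3884e+02 s⁻¹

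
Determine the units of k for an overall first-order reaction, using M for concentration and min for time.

min⁻¹

Step 1: For overall order n, rate = k × (concentration)^n.
Step 2: Rate has units M·min⁻¹; concentration term has units M^1.
Step 3: k = rate / (concentration)^n, so units of k = M^(1-1)·min⁻¹ = min⁻¹.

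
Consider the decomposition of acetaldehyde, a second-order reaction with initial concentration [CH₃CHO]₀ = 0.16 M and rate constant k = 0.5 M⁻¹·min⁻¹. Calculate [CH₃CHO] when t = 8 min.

0.09756 M

Step 1: For a second-order reaction: 1/[CH₃CHO] = 1/[CH₃CHO]₀ + kt
Step 2: 1/[CH₃CHO] = 1/0.16 + 0.5 × 8
Step 3: 1/[CH₃CHO] = 6.25 + 4 = 10.25
Step 4: [CH₃CHO] = 1/10.25 = 0.09756 M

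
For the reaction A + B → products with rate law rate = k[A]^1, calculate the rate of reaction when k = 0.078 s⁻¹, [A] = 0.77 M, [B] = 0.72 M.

0.06006 M/s

Step 1: The rate law is rate = k[A]^1
Step 2: Note that the rate does not depend on [B] (zero order in B).
Step 3: rate = 0.078 × (0.77)^1 = 0.06006 M/s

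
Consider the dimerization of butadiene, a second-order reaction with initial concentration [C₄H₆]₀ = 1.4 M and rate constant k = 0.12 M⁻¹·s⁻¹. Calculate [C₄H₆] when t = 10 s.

0.5224 M

Step 1: For a second-order reaction: 1/[C₄H₆] = 1/[C₄H₆]₀ + kt
Step 2: 1/[C₄H₆] = 1/1.4 + 0.12 × 10
Step 3: 1/[C₄H₆] = 0.7143 + 1.2 = 1.914
Step 4: [C₄H₆] = 1/1.914 = 0.5224 M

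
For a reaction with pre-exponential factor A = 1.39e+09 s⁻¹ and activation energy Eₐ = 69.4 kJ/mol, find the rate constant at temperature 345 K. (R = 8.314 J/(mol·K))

4.32e-02 s⁻¹

Step 1: Use the Arrhenius equation: k = A × exp(-Eₐ/RT)
Step 2: Convert Eₐ to J/mol: 69.4 kJ/mol = 69400 J/mol
Step 3: Calculate the exponent: -Eₐ/(RT) = -69400/(8.314 × 345) = -24.19526
Step 4: k = 1.39e+09 × exp(-24.19526)
Step 5: k = 1.39e+09 × 3.10550e-11 = 4.3166e-02 s⁻¹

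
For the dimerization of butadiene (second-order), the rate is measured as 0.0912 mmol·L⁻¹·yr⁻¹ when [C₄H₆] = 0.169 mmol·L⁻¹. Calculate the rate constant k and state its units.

3.193 (mmol·L⁻¹)⁻¹·yr⁻¹

Step 1: rate = k[C₄H₆]^2, so k = rate / [C₄H₆]^2.
Step 2: k = 0.0912 / (0.169)^2 = 0.0912 / 0.02856.
Step 3: k = 3.193 (mmol·L⁻¹)⁻¹·yr⁻¹.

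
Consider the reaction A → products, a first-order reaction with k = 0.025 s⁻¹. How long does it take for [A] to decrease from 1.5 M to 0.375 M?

55.45 s

Step 1: For first-order: t = ln([A]₀/[A])/k
Step 2: t = ln(1.5/0.375)/0.025
Step 3: t = ln(4)/0.025
Step 4: t = 1.386/0.025 = 55.45 s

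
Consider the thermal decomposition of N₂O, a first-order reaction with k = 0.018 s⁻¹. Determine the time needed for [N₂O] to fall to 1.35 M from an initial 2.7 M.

38.51 s

Step 1: For first-order: t = ln([N₂O]₀/[N₂O])/k
Step 2: t = ln(2.7/1.35)/0.018
Step 3: t = ln(2)/0.018
Step 4: t = 0.6931/0.018 = 38.51 s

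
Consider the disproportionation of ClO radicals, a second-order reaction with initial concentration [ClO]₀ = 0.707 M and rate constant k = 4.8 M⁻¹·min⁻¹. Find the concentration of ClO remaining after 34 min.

0.006075 M

Step 1: For a second-order reaction: 1/[ClO] = 1/[ClO]₀ + kt
Step 2: 1/[ClO] = 1/0.707 + 4.8 × 34
Step 3: 1/[ClO] = 1.414 + 163.2 = 164.6
Step 4: [ClO] = 1/164.6 = 0.006075 M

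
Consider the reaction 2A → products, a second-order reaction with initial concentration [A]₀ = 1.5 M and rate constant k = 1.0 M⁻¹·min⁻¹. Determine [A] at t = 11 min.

0.08571 M

Step 1: For a second-order reaction: 1/[A] = 1/[A]₀ + kt
Step 2: 1/[A] = 1/1.5 + 1.0 × 11
Step 3: 1/[A] = 0.6667 + 11 = 11.67
Step 4: [A] = 1/11.67 = 0.08571 M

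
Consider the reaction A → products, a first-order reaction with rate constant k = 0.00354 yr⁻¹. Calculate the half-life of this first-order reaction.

195.8 yr

Step 1: For a first-order reaction, t₁/₂ = ln(2)/k
Step 2: t₁/₂ = ln(2)/0.00354
Step 3: t₁/₂ = 0.6931/0.00354 = 195.8 yr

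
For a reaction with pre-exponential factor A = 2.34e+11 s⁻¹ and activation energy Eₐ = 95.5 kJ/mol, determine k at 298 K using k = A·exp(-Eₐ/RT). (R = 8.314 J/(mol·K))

4.26e-06 s⁻¹

Step 1: Use the Arrhenius equation: k = A × exp(-Eₐ/RT)
Step 2: Convert Eₐ to J/mol: 95.5 kJ/mol = 95500 J/mol
Step 3: Calculate the exponent: -Eₐ/(RT) = -95500/(8.314 × 298) = -38.54580
Step 4: k = 2.34e+11 × exp(-38.54580)
Step 5: k = 2.34e+11 × 1.81874e-17 = 4.2559e-06 s⁻¹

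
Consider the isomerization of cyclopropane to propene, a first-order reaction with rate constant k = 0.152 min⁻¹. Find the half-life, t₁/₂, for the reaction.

4.56 min

Step 1: For a first-order reaction, t₁/₂ = ln(2)/k
Step 2: t₁/₂ = ln(2)/0.152
Step 3: t₁/₂ = 0.6931/0.152 = 4.56 min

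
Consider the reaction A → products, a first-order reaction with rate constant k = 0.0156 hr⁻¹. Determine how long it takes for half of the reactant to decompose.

44.43 hr

Step 1: For a first-order reaction, t₁/₂ = ln(2)/k
Step 2: t₁/₂ = ln(2)/0.0156
Step 3: t₁/₂ = 0.6931/0.0156 = 44.43 hr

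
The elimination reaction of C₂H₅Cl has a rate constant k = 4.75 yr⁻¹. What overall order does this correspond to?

first order (1)

Step 1: The units of k for an nth-order reaction are (concentration)^(1-n)·(time)⁻¹.
Step 2: Here k has units yr⁻¹, so the concentration exponent is 0.
Step 3: 1 - n = 0 ⇒ n = 1. The reaction is first order.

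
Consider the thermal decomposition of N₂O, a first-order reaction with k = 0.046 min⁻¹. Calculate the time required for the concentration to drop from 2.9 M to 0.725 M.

30.14 min

Step 1: For first-order: t = ln([N₂O]₀/[N₂O])/k
Step 2: t = ln(2.9/0.725)/0.046
Step 3: t = ln(4)/0.046
Step 4: t = 1.386/0.046 = 30.14 min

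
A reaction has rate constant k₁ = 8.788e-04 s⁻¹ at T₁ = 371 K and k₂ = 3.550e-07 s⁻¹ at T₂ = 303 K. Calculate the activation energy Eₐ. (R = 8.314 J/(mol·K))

107.4 kJ/mol

Step 1: Use the two-temperature Arrhenius form: ln(k₂/k₁) = -Eₐ/R × (1/T₂ - 1/T₁)
Step 2: ln(k₂/k₁) = ln(3.550e-07/8.788e-04) = ln(0.00040396) = -7.81419
Step 3: 1/T₂ - 1/T₁ = 1/303 - 1/371 = 6.049122e-04 K⁻¹
Step 4: Eₐ = -R × ln(k₂/k₁) / (1/T₂ - 1/T₁) = -8.314 × -7.81419 / 6.049122e-04
Step 5: Eₐ = 1.0740e+05 J/mol = 107.4 kJ/mol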